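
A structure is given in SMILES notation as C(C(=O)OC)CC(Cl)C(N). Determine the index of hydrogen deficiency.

1

Atom tally by fragment:
  CH3OOCCH2 → C:3 H:5 O:2
  CH2 → C:1 H:2
  CH(Cl) → C:1 H:1 Cl:1
  CH2NH2 → C:1 H:4 N:1
Element totals:
  C: 6
  H: 12
  Cl: 1
  N: 1
  O: 2
Molecular formula: C6H12ClNO2.
DoU = (2C + 2 + N − H − X) / 2 = (2·6 + 2 + 1 − 12 − 1) / 2 = 1.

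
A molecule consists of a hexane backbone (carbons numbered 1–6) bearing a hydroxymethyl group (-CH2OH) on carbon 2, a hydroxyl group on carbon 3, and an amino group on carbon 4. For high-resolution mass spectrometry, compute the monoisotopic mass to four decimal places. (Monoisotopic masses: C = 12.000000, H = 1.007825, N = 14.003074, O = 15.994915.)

Atom tally by fragment:
  CH3 → C:1 H:3
  CH(CH2OH) → C:2 H:4 O:1
  CH(OH) → C:1 H:2 O:1
  CH(NH2) → C:1 H:3 N:1
  CH2 → C:1 H:2
  CH3 → C:1 H:3
Element totals:
  C: 7
  H: 17
  N: 1
  O: 2
Molecular formula: C7H17NO2.
  M = 7(12.0) + 17(1.007825) + 14.003074 + 2(15.994915)
    = 84.000000 + 17.133025 + 14.003074 + 31.989830 = 147.125929

147.1259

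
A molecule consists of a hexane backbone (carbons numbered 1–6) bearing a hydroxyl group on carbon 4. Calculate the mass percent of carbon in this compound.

Atom tally by fragment:
  CH3 → C:1 H:3
  CH2 → C:1 H:2
  CH2 → C:1 H:2
  CH(OH) → C:1 H:2 O:1
  CH2 → C:1 H:2
  CH3 → C:1 H:3
Element totals:
  C: 6
  H: 14
  O: 1
Molecular formula: C6H14O.
Molar mass = 102.177 g/mol.
Mass from C: 6 × 12.011 = 72.066 g/mol.
%C = 72.066 / 102.177 × 100 = 70.53%.

70.53%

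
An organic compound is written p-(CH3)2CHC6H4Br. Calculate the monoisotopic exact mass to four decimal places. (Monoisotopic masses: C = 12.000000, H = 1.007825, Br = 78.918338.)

198.0044

Atom tally by fragment:
  benzene ring core → C:6 H:6
  (− 2 ring H displaced by substituents)
  + CH(CH3)2 → C:3 H:7
  + Br → Br:1
Element totals:
  C: 9
  H: 11
  Br: 1
Molecular formula: C9H11Br.
  M = 9(12.0) + 11(1.007825) + 78.918338
    = 108.000000 + 11.086075 + 78.918338 = 198.004413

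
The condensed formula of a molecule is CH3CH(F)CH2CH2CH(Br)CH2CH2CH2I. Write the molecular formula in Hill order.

C8H15BrFI

Element totals:
  C: 8
  H: 15
  Br: 1
  F: 1
  I: 1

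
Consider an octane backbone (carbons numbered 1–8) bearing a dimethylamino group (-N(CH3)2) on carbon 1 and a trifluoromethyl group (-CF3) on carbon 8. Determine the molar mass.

225.30 g/mol

Atom tally by fragment:
  (CH3)2NCH2 → C:3 H:8 N:1
  CH2 → C:1 H:2
  CH2 → C:1 H:2
  CH2 → C:1 H:2
  CH2 → C:1 H:2
  CH2 → C:1 H:2
  CH2 → C:1 H:2
  CH2CF3 → C:2 H:2 F:3
Element totals:
  C: 11
  H: 22
  F: 3
  N: 1
Molecular formula: C11H22F3N.
  M = 11(12.011) + 22(1.008) + 3(18.998) + 14.007
    = 132.121 + 22.176 + 56.994 + 14.007 = 225.298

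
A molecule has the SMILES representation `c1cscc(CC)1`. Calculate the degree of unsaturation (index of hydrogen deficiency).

Atom tally by fragment:
  thiophene ring core → C:4 H:4 S:1
  (− 1 ring H displaced by substituents)
  + C2H5 → C:2 H:5
Element totals:
  C: 6
  H: 8
  S: 1
Molecular formula: C6H8S.
DoU = (2C + 2 + N − H − X) / 2 = (2·6 + 2 + 0 − 8 − 0) / 2 = 3.

3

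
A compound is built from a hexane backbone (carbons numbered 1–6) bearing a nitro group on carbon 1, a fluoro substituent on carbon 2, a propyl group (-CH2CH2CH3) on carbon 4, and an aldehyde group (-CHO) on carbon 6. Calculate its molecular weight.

Atom tally by fragment:
  O2NCH2 → C:1 H:2 N:1 O:2
  CH(F) → C:1 H:1 F:1
  CH2 → C:1 H:2
  CH(CH2CH2CH3) → C:4 H:8
  CH2 → C:1 H:2
  CH2CHO → C:2 H:3 O:1
Element totals:
  C: 10
  H: 18
  F: 1
  N: 1
  O: 3
Molecular formula: C10H18FNO3.
  M = 10(12.011) + 18(1.008) + 18.998 + 14.007 + 3(15.999)
    = 120.110 + 18.144 + 18.998 + 14.007 + 47.997 = 219.256

219.26 g/mol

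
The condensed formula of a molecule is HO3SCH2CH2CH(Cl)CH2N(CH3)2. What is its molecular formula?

C6H14ClNO3S

Element totals:
  C: 6
  H: 14
  Cl: 1
  N: 1
  O: 3
  S: 1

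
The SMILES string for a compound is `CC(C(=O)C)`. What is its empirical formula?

C4H8O

Atom tally by fragment:
  CH3 → C:1 H:3
  CH2COCH3 → C:3 H:5 O:1
Element totals:
  C: 4
  H: 8
  O: 1
Molecular formula: C4H8O.
gcd of subscripts (4, 8, 1) = 1, so the empirical formula equals the molecular formula.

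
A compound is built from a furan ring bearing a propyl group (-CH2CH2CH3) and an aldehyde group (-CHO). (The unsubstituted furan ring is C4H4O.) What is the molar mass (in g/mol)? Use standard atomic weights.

138.17 g/mol

Atom tally by fragment:
  furan ring core → C:4 H:4 O:1
  (− 2 ring H displaced by substituents)
  + CH2CH2CH3 → C:3 H:7
  + CHO → C:1 H:1 O:1
Element totals:
  C: 8
  H: 10
  O: 2
Molecular formula: C8H10O2.
  M = 8(12.011) + 10(1.008) + 2(15.999)
    = 96.088 + 10.080 + 31.998 = 138.166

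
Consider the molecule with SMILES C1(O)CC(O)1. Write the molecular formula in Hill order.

C3H6O2

Atom tally by fragment:
  cyclopropane ring core → C:3 H:6
  (− 2 ring H displaced by substituents)
  + OH → O:1 H:1
  + OH → O:1 H:1
Element totals:
  C: 3
  H: 6
  O: 2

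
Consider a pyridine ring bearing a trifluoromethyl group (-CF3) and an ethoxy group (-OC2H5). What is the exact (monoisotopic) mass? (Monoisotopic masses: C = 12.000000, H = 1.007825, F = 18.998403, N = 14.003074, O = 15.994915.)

191.0558

Atom tally by fragment:
  pyridine ring core → C:5 H:5 N:1
  (− 2 ring H displaced by substituents)
  + CF3 → C:1 F:3
  + OC2H5 → C:2 H:5 O:1
Element totals:
  C: 8
  H: 8
  F: 3
  N: 1
  O: 1
Molecular formula: C8H8F3NO.
  M = 8(12.0) + 8(1.007825) + 3(18.998403) + 14.003074 + 15.994915
    = 96.000000 + 8.062600 + 56.995209 + 14.003074 + 15.994915 = 191.055798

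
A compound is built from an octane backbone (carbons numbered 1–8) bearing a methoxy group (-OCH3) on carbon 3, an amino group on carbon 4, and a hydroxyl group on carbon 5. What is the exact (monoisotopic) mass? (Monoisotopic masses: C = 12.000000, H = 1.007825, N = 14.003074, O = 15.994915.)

Atom tally by fragment:
  CH3 → C:1 H:3
  CH2 → C:1 H:2
  CH(OCH3) → C:2 H:4 O:1
  CH(NH2) → C:1 H:3 N:1
  CH(OH) → C:1 H:2 O:1
  CH2 → C:1 H:2
  CH2 → C:1 H:2
  CH3 → C:1 H:3
Element totals:
  C: 9
  H: 21
  N: 1
  O: 2
Molecular formula: C9H21NO2.
  M = 9(12.0) + 21(1.007825) + 14.003074 + 2(15.994915)
    = 108.000000 + 21.164325 + 14.003074 + 31.989830 = 175.157229

175.1572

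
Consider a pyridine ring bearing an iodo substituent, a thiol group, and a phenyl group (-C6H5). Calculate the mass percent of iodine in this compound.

40.52%

Atom tally by fragment:
  pyridine ring core → C:5 H:5 N:1
  (− 3 ring H displaced by substituents)
  + I → I:1
  + SH → S:1 H:1
  + C6H5 → C:6 H:5
Element totals:
  C: 11
  H: 8
  I: 1
  N: 1
  S: 1
Molecular formula: C11H8INS.
Molar mass = 313.156 g/mol.
Mass from I: 1 × 126.904 = 126.904 g/mol.
%I = 126.904 / 313.156 × 100 = 40.52%.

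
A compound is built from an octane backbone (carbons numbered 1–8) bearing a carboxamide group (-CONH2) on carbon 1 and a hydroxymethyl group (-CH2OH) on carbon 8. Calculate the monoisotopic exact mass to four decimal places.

187.1572

Atom tally by fragment:
  H2NOCCH2 → C:2 H:4 O:1 N:1
  CH2 → C:1 H:2
  CH2 → C:1 H:2
  CH2 → C:1 H:2
  CH2 → C:1 H:2
  CH2 → C:1 H:2
  CH2 → C:1 H:2
  CH2CH2OH → C:2 H:5 O:1
Element totals:
  C: 10
  H: 21
  N: 1
  O: 2
Molecular formula: C10H21NO2.
  M = 10(12.0) + 21(1.007825) + 14.003074 + 2(15.994915)
    = 120.000000 + 21.164325 + 14.003074 + 31.989830 = 187.157229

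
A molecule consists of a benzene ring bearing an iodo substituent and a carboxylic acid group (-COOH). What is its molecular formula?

C7H5IO2

Atom tally by fragment:
  benzene ring core → C:6 H:6
  (− 2 ring H displaced by substituents)
  + I → I:1
  + COOH → C:1 H:1 O:2
Element totals:
  C: 7
  H: 5
  I: 1
  O: 2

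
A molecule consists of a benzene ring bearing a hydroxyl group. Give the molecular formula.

Atom tally by fragment:
  benzene ring core → C:6 H:6
  (− 1 ring H displaced by substituents)
  + OH → O:1 H:1
Element totals:
  C: 6
  H: 6
  O: 1

C6H6O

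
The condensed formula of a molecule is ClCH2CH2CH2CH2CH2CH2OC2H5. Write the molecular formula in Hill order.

Atom tally by fragment:
  ClCH2 → C:1 H:2 Cl:1
  CH2 → C:1 H:2
  CH2 → C:1 H:2
  CH2 → C:1 H:2
  CH2 → C:1 H:2
  CH2OC2H5 → C:3 H:7 O:1
Element totals:
  C: 8
  H: 17
  Cl: 1
  O: 1

C8H17ClO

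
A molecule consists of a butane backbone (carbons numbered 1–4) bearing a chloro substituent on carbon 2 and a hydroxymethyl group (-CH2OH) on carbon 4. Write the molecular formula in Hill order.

Atom tally by fragment:
  CH3 → C:1 H:3
  CH(Cl) → C:1 H:1 Cl:1
  CH2 → C:1 H:2
  CH2CH2OH → C:2 H:5 O:1
Element totals:
  C: 5
  H: 11
  Cl: 1
  O: 1

C5H11ClO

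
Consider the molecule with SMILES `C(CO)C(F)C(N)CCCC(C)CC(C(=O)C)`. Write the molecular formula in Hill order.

Atom tally by fragment:
  HOCH2CH2 → C:2 H:5 O:1
  CH(F) → C:1 H:1 F:1
  CH(NH2) → C:1 H:3 N:1
  CH2 → C:1 H:2
  CH2 → C:1 H:2
  CH2 → C:1 H:2
  CH(CH3) → C:2 H:4
  CH2 → C:1 H:2
  CH2COCH3 → C:3 H:5 O:1
Element totals:
  C: 13
  H: 26
  F: 1
  N: 1
  O: 2

C13H26FNO2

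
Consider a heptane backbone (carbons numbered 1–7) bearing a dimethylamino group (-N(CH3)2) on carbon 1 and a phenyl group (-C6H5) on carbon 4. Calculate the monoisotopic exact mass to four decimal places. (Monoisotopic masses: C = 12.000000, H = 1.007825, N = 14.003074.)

Atom tally by fragment:
  (CH3)2NCH2 → C:3 H:8 N:1
  CH2 → C:1 H:2
  CH2 → C:1 H:2
  CH(C6H5) → C:7 H:6
  CH2 → C:1 H:2
  CH2 → C:1 H:2
  CH3 → C:1 H:3
Element totals:
  C: 15
  H: 25
  N: 1
Molecular formula: C15H25N.
  M = 15(12.0) + 25(1.007825) + 14.003074
    = 180.000000 + 25.195625 + 14.003074 = 219.198699

219.1987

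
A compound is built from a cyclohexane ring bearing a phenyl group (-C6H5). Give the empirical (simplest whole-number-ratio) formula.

C3H4

Atom tally by fragment:
  cyclohexane ring core → C:6 H:12
  (− 1 ring H displaced by substituents)
  + C6H5 → C:6 H:5
Element totals:
  C: 12
  H: 16
Molecular formula: C12H16.
gcd of subscripts = 4; dividing each by 4:
  C: 12/4 = 3
  H: 16/4 = 4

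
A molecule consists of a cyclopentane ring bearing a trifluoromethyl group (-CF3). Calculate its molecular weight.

Atom tally by fragment:
  cyclopentane ring core → C:5 H:10
  (− 1 ring H displaced by substituents)
  + CF3 → C:1 F:3
Element totals:
  C: 6
  H: 9
  F: 3
Molecular formula: C6H9F3.
  M = 6(12.011) + 9(1.008) + 3(18.998)
    = 72.066 + 9.072 + 56.994 = 138.132

138.13 g/mol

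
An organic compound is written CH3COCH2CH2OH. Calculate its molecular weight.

88.11 g/mol

Atom tally by fragment:
  CH3COCH2 → C:3 H:5 O:1
  CH2OH → C:1 H:3 O:1
Element totals:
  C: 4
  H: 8
  O: 2
Molecular formula: C4H8O2.
  M = 4(12.011) + 8(1.008) + 2(15.999)
    = 48.044 + 8.064 + 31.998 = 88.106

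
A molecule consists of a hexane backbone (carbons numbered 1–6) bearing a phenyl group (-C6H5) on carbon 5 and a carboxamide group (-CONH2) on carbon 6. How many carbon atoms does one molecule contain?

13

Atom tally by fragment:
  CH3 → C:1 H:3
  CH2 → C:1 H:2
  CH2 → C:1 H:2
  CH2 → C:1 H:2
  CH(C6H5) → C:7 H:6
  CH2CONH2 → C:2 H:4 O:1 N:1
Element totals:
  C: 13
  H: 19
  N: 1
  O: 1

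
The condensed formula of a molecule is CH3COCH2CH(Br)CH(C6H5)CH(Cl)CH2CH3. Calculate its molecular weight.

Atom tally by fragment:
  CH3COCH2 → C:3 H:5 O:1
  CH(Br) → C:1 H:1 Br:1
  CH(C6H5) → C:7 H:6
  CH(Cl) → C:1 H:1 Cl:1
  CH2 → C:1 H:2
  CH3 → C:1 H:3
Element totals:
  C: 14
  H: 18
  Br: 1
  Cl: 1
  O: 1
Molecular formula: C14H18BrClO.
  M = 14(12.011) + 18(1.008) + 79.904 + 35.45 + 15.999
    = 168.154 + 18.144 + 79.904 + 35.450 + 15.999 = 317.651

317.65 g/mol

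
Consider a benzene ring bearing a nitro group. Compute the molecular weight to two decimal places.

123.11 g/mol

Atom tally by fragment:
  benzene ring core → C:6 H:6
  (− 1 ring H displaced by substituents)
  + NO2 → N:1 O:2
Element totals:
  C: 6
  H: 5
  N: 1
  O: 2
Molecular formula: C6H5NO2.
  M = 6(12.011) + 5(1.008) + 14.007 + 2(15.999)
    = 72.066 + 5.040 + 14.007 + 31.998 = 123.111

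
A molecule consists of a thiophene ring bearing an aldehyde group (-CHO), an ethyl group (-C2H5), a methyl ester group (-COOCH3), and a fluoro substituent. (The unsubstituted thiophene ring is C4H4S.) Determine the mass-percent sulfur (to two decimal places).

Atom tally by fragment:
  thiophene ring core → C:4 H:4 S:1
  (− 4 ring H displaced by substituents)
  + CHO → C:1 H:1 O:1
  + C2H5 → C:2 H:5
  + COOCH3 → C:2 H:3 O:2
  + F → F:1
Element totals:
  C: 9
  H: 9
  F: 1
  O: 3
  S: 1
Molecular formula: C9H9FO3S.
Molar mass = 216.226 g/mol.
Mass from S: 1 × 32.06 = 32.060 g/mol.
%S = 32.060 / 216.226 × 100 = 14.83%.

14.83%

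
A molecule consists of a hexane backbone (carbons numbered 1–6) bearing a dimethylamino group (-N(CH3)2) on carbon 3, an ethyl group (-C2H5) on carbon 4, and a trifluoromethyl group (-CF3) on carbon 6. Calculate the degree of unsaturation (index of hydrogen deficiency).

Atom tally by fragment:
  CH3 → C:1 H:3
  CH2 → C:1 H:2
  CH(N(CH3)2) → C:3 H:7 N:1
  CH(C2H5) → C:3 H:6
  CH2 → C:1 H:2
  CH2CF3 → C:2 H:2 F:3
Element totals:
  C: 11
  H: 22
  F: 3
  N: 1
Molecular formula: C11H22F3N.
DoU = (2C + 2 + N − H − X) / 2 = (2·11 + 2 + 1 − 22 − 3) / 2 = 0.

0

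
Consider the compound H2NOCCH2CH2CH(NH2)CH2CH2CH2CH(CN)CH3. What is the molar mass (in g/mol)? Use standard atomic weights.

Atom tally by fragment:
  H2NOCCH2 → C:2 H:4 O:1 N:1
  CH2 → C:1 H:2
  CH(NH2) → C:1 H:3 N:1
  CH2 → C:1 H:2
  CH2 → C:1 H:2
  CH2 → C:1 H:2
  CH(CN) → C:2 H:1 N:1
  CH3 → C:1 H:3
Element totals:
  C: 10
  H: 19
  N: 3
  O: 1
Molecular formula: C10H19N3O.
  M = 10(12.011) + 19(1.008) + 3(14.007) + 15.999
    = 120.110 + 19.152 + 42.021 + 15.999 = 197.282

197.28 g/mol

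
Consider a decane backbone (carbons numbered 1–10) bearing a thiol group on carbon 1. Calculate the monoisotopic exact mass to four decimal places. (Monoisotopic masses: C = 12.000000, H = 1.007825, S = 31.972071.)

174.1442

Atom tally by fragment:
  HSCH2 → C:1 H:3 S:1
  CH2 → C:1 H:2
  CH2 → C:1 H:2
  CH2 → C:1 H:2
  CH2 → C:1 H:2
  CH2 → C:1 H:2
  CH2 → C:1 H:2
  CH2 → C:1 H:2
  CH2 → C:1 H:2
  CH3 → C:1 H:3
Element totals:
  C: 10
  H: 22
  S: 1
Molecular formula: C10H22S.
  M = 10(12.0) + 22(1.007825) + 31.972071
    = 120.000000 + 22.172150 + 31.972071 = 174.144221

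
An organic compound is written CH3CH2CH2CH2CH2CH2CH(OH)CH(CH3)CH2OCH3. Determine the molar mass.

188.31 g/mol

Atom tally by fragment:
  CH3 → C:1 H:3
  CH2 → C:1 H:2
  CH2 → C:1 H:2
  CH2 → C:1 H:2
  CH2 → C:1 H:2
  CH2 → C:1 H:2
  CH(OH) → C:1 H:2 O:1
  CH(CH3) → C:2 H:4
  CH2OCH3 → C:2 H:5 O:1
Element totals:
  C: 11
  H: 24
  O: 2
Molecular formula: C11H24O2.
  M = 11(12.011) + 24(1.008) + 2(15.999)
    = 132.121 + 24.192 + 31.998 = 188.311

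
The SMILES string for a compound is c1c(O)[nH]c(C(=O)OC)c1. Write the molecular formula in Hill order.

Atom tally by fragment:
  pyrrole ring core → C:4 H:5 N:1
  (− 2 ring H displaced by substituents)
  + OH → O:1 H:1
  + COOCH3 → C:2 H:3 O:2
Element totals:
  C: 6
  H: 7
  N: 1
  O: 3

C6H7NO3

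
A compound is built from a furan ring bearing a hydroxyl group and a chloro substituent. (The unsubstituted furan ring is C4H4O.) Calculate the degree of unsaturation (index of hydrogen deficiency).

Atom tally by fragment:
  furan ring core → C:4 H:4 O:1
  (− 2 ring H displaced by substituents)
  + OH → O:1 H:1
  + Cl → Cl:1
Element totals:
  C: 4
  H: 3
  Cl: 1
  O: 2
Molecular formula: C4H3ClO2.
DoU = (2C + 2 + N − H − X) / 2 = (2·4 + 2 + 0 − 3 − 1) / 2 = 3.

3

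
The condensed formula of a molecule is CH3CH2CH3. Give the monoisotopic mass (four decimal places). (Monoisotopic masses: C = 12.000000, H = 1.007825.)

Element totals:
  C: 3
  H: 8
Molecular formula: C3H8.
  M = 3(12.0) + 8(1.007825)
    = 36.000000 + 8.062600 = 44.062600

44.0626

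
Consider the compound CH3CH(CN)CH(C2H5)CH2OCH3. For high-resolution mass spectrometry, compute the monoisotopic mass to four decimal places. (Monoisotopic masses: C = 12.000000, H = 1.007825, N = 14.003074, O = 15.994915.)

Element totals:
  C: 8
  H: 15
  N: 1
  O: 1
Molecular formula: C8H15NO.
  M = 8(12.0) + 15(1.007825) + 14.003074 + 15.994915
    = 96.000000 + 15.117375 + 14.003074 + 15.994915 = 141.115364

141.1154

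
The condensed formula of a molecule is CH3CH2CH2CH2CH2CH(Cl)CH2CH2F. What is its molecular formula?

Atom tally by fragment:
  CH3 → C:1 H:3
  CH2 → C:1 H:2
  CH2 → C:1 H:2
  CH2 → C:1 H:2
  CH2 → C:1 H:2
  CH(Cl) → C:1 H:1 Cl:1
  CH2 → C:1 H:2
  CH2F → C:1 H:2 F:1
Element totals:
  C: 8
  H: 16
  Cl: 1
  F: 1

C8H16ClF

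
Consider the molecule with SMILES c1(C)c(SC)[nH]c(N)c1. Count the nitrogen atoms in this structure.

Atom tally by fragment:
  pyrrole ring core → C:4 H:5 N:1
  (− 3 ring H displaced by substituents)
  + CH3 → C:1 H:3
  + SCH3 → C:1 H:3 S:1
  + NH2 → N:1 H:2
Element totals:
  C: 6
  H: 10
  N: 2
  S: 1

2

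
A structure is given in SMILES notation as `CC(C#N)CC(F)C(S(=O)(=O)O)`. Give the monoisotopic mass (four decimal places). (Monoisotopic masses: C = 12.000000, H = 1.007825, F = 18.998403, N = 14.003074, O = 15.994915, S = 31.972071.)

195.0365

Atom tally by fragment:
  CH3 → C:1 H:3
  CH(CN) → C:2 H:1 N:1
  CH2 → C:1 H:2
  CH(F) → C:1 H:1 F:1
  CH2SO3H → C:1 H:3 S:1 O:3
Element totals:
  C: 6
  H: 10
  F: 1
  N: 1
  O: 3
  S: 1
Molecular formula: C6H10FNO3S.
  M = 6(12.0) + 10(1.007825) + 18.998403 + 14.003074 + 3(15.994915) + 31.972071
    = 72.000000 + 10.078250 + 18.998403 + 14.003074 + 47.984745 + 31.972071 = 195.036543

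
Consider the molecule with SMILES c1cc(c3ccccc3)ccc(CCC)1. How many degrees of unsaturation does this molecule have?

Atom tally by fragment:
  benzene ring core → C:6 H:6
  (− 2 ring H displaced by substituents)
  + C6H5 → C:6 H:5
  + CH2CH2CH3 → C:3 H:7
Element totals:
  C: 15
  H: 16
Molecular formula: C15H16.
DoU = (2C + 2 + N − H − X) / 2 = (2·15 + 2 + 0 − 16 − 0) / 2 = 8.

8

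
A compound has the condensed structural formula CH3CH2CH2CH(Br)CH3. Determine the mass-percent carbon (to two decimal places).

Atom tally by fragment:
  CH3 → C:1 H:3
  CH2 → C:1 H:2
  CH2 → C:1 H:2
  CH(Br) → C:1 H:1 Br:1
  CH3 → C:1 H:3
Element totals:
  C: 5
  H: 11
  Br: 1
Molecular formula: C5H11Br.
Molar mass = 151.047 g/mol.
Mass from C: 5 × 12.011 = 60.055 g/mol.
%C = 60.055 / 151.047 × 100 = 39.76%.

39.76%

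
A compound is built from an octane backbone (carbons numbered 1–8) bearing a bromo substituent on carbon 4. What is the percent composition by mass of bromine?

41.37%

Atom tally by fragment:
  CH3 → C:1 H:3
  CH2 → C:1 H:2
  CH2 → C:1 H:2
  CH(Br) → C:1 H:1 Br:1
  CH2 → C:1 H:2
  CH2 → C:1 H:2
  CH2 → C:1 H:2
  CH3 → C:1 H:3
Element totals:
  C: 8
  H: 17
  Br: 1
Molecular formula: C8H17Br.
Molar mass = 193.128 g/mol.
Mass from Br: 1 × 79.904 = 79.904 g/mol.
%Br = 79.904 / 193.128 × 100 = 41.37%.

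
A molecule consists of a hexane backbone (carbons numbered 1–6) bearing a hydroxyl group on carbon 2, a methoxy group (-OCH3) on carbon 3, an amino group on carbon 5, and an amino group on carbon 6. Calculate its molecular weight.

Atom tally by fragment:
  CH3 → C:1 H:3
  CH(OH) → C:1 H:2 O:1
  CH(OCH3) → C:2 H:4 O:1
  CH2 → C:1 H:2
  CH(NH2) → C:1 H:3 N:1
  CH2NH2 → C:1 H:4 N:1
Element totals:
  C: 7
  H: 18
  N: 2
  O: 2
Molecular formula: C7H18N2O2.
  M = 7(12.011) + 18(1.008) + 2(14.007) + 2(15.999)
    = 84.077 + 18.144 + 28.014 + 31.998 = 162.233

162.23 g/mol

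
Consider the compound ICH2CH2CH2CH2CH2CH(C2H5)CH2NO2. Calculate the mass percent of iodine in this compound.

42.42%

Element totals:
  C: 9
  H: 18
  I: 1
  N: 1
  O: 2
Molecular formula: C9H18INO2.
Molar mass = 299.152 g/mol.
Mass from I: 1 × 126.904 = 126.904 g/mol.
%I = 126.904 / 299.152 × 100 = 42.42%.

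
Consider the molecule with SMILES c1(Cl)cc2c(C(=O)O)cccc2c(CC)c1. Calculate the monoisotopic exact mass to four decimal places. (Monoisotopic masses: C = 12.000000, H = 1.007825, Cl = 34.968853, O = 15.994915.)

Atom tally by fragment:
  naphthalene ring system core → C:10 H:8
  (− 3 ring H displaced by substituents)
  + Cl → Cl:1
  + COOH → C:1 H:1 O:2
  + C2H5 → C:2 H:5
Element totals:
  C: 13
  H: 11
  Cl: 1
  O: 2
Molecular formula: C13H11ClO2.
  M = 13(12.0) + 11(1.007825) + 34.968853 + 2(15.994915)
    = 156.000000 + 11.086075 + 34.968853 + 31.989830 = 234.044758

234.0448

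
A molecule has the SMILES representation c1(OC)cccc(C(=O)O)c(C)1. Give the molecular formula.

Atom tally by fragment:
  benzene ring core → C:6 H:6
  (− 3 ring H displaced by substituents)
  + OCH3 → C:1 H:3 O:1
  + COOH → C:1 H:1 O:2
  + CH3 → C:1 H:3
Element totals:
  C: 9
  H: 10
  O: 3

C9H10O3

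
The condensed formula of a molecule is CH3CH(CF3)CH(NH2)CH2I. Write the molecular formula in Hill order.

Element totals:
  C: 5
  H: 9
  F: 3
  I: 1
  N: 1

C5H9F3IN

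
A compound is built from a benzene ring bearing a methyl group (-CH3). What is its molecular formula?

Atom tally by fragment:
  benzene ring core → C:6 H:6
  (− 1 ring H displaced by substituents)
  + CH3 → C:1 H:3
Element totals:
  C: 7
  H: 8

C7H8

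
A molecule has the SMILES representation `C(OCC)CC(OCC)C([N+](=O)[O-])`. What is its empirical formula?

Atom tally by fragment:
  C2H5OCH2 → C:3 H:7 O:1
  CH2 → C:1 H:2
  CH(OC2H5) → C:3 H:6 O:1
  CH2NO2 → C:1 H:2 N:1 O:2
Element totals:
  C: 8
  H: 17
  N: 1
  O: 4
Molecular formula: C8H17NO4.
gcd of subscripts (8, 17, 1, 4) = 1, so the empirical formula equals the molecular formula.

C8H17NO4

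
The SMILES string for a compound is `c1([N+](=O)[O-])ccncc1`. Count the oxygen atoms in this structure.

2

Atom tally by fragment:
  pyridine ring core → C:5 H:5 N:1
  (− 1 ring H displaced by substituents)
  + NO2 → N:1 O:2
Element totals:
  C: 5
  H: 4
  N: 2
  O: 2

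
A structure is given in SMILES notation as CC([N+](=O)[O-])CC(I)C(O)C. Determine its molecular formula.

Atom tally by fragment:
  CH3 → C:1 H:3
  CH(NO2) → C:1 H:1 N:1 O:2
  CH2 → C:1 H:2
  CH(I) → C:1 H:1 I:1
  CH(OH) → C:1 H:2 O:1
  CH3 → C:1 H:3
Element totals:
  C: 6
  H: 12
  I: 1
  N: 1
  O: 3

C6H12INO3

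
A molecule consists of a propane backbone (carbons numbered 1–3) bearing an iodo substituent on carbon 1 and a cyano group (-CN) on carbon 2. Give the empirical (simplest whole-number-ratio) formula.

Atom tally by fragment:
  ICH2 → C:1 H:2 I:1
  CH(CN) → C:2 H:1 N:1
  CH3 → C:1 H:3
Element totals:
  C: 4
  H: 6
  I: 1
  N: 1
Molecular formula: C4H6IN.
gcd of subscripts (4, 6, 1, 1) = 1, so the empirical formula equals the molecular formula.

C4H6IN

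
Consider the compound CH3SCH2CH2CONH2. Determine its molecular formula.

Element totals:
  C: 4
  H: 9
  N: 1
  O: 1
  S: 1

C4H9NOS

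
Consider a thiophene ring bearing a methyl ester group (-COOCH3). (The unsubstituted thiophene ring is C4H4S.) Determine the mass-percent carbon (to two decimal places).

50.69%

Atom tally by fragment:
  thiophene ring core → C:4 H:4 S:1
  (− 1 ring H displaced by substituents)
  + COOCH3 → C:2 H:3 O:2
Element totals:
  C: 6
  H: 6
  O: 2
  S: 1
Molecular formula: C6H6O2S.
Molar mass = 142.172 g/mol.
Mass from C: 6 × 12.011 = 72.066 g/mol.
%C = 72.066 / 142.172 × 100 = 50.69%.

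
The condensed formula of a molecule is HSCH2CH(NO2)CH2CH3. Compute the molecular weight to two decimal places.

Atom tally by fragment:
  HSCH2 → C:1 H:3 S:1
  CH(NO2) → C:1 H:1 N:1 O:2
  CH2 → C:1 H:2
  CH3 → C:1 H:3
Element totals:
  C: 4
  H: 9
  N: 1
  O: 2
  S: 1
Molecular formula: C4H9NO2S.
  M = 4(12.011) + 9(1.008) + 14.007 + 2(15.999) + 32.06
    = 48.044 + 9.072 + 14.007 + 31.998 + 32.060 = 135.181

135.18 g/mol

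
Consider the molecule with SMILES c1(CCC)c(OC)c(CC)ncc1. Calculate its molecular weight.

Atom tally by fragment:
  pyridine ring core → C:5 H:5 N:1
  (− 3 ring H displaced by substituents)
  + CH2CH2CH3 → C:3 H:7
  + OCH3 → C:1 H:3 O:1
  + C2H5 → C:2 H:5
Element totals:
  C: 11
  H: 17
  N: 1
  O: 1
Molecular formula: C11H17NO.
  M = 11(12.011) + 17(1.008) + 14.007 + 15.999
    = 132.121 + 17.136 + 14.007 + 15.999 = 179.263

179.26 g/mol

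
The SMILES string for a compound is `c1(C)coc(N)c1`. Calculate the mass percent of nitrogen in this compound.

Atom tally by fragment:
  furan ring core → C:4 H:4 O:1
  (− 2 ring H displaced by substituents)
  + CH3 → C:1 H:3
  + NH2 → N:1 H:2
Element totals:
  C: 5
  H: 7
  N: 1
  O: 1
Molecular formula: C5H7NO.
Molar mass = 97.117 g/mol.
Mass from N: 1 × 14.007 = 14.007 g/mol.
%N = 14.007 / 97.117 × 100 = 14.42%.

14.42%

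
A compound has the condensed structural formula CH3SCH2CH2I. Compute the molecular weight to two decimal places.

Element totals:
  C: 3
  H: 7
  I: 1
  S: 1
Molecular formula: C3H7IS.
  M = 3(12.011) + 7(1.008) + 126.904 + 32.06
    = 36.033 + 7.056 + 126.904 + 32.060 = 202.053

202.05 g/mol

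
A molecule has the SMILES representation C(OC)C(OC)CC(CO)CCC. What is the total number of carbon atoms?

10

Atom tally by fragment:
  CH3OCH2 → C:2 H:5 O:1
  CH(OCH3) → C:2 H:4 O:1
  CH2 → C:1 H:2
  CH(CH2OH) → C:2 H:4 O:1
  CH2 → C:1 H:2
  CH2 → C:1 H:2
  CH3 → C:1 H:3
Element totals:
  C: 10
  H: 22
  O: 3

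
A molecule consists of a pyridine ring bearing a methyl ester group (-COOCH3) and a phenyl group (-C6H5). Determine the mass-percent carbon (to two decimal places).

Atom tally by fragment:
  pyridine ring core → C:5 H:5 N:1
  (− 2 ring H displaced by substituents)
  + COOCH3 → C:2 H:3 O:2
  + C6H5 → C:6 H:5
Element totals:
  C: 13
  H: 11
  N: 1
  O: 2
Molecular formula: C13H11NO2.
Molar mass = 213.236 g/mol.
Mass from C: 13 × 12.011 = 156.143 g/mol.
%C = 156.143 / 213.236 × 100 = 73.23%.

73.23%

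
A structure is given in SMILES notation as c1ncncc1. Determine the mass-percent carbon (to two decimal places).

59.99%

Atom tally by fragment:
  pyrimidine ring core → C:4 H:4 N:2
Element totals:
  C: 4
  H: 4
  N: 2
Molecular formula: C4H4N2.
Molar mass = 80.090 g/mol.
Mass from C: 4 × 12.011 = 48.044 g/mol.
%C = 48.044 / 80.090 × 100 = 59.99%.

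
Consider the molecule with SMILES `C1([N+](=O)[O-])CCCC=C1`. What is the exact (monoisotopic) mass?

Atom tally by fragment:
  cyclohexene ring core → C:6 H:10
  (− 1 ring H displaced by substituents)
  + NO2 → N:1 O:2
Element totals:
  C: 6
  H: 9
  N: 1
  O: 2
Molecular formula: C6H9NO2.
  M = 6(12.0) + 9(1.007825) + 14.003074 + 2(15.994915)
    = 72.000000 + 9.070425 + 14.003074 + 31.989830 = 127.063329

127.0633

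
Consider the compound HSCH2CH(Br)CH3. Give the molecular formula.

C3H7BrS

Atom tally by fragment:
  HSCH2 → C:1 H:3 S:1
  CH(Br) → C:1 H:1 Br:1
  CH3 → C:1 H:3
Element totals:
  C: 3
  H: 7
  Br: 1
  S: 1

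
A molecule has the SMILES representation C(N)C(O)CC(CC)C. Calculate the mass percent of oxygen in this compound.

12.19%

Atom tally by fragment:
  H2NCH2 → C:1 H:4 N:1
  CH(OH) → C:1 H:2 O:1
  CH2 → C:1 H:2
  CH(C2H5) → C:3 H:6
  CH3 → C:1 H:3
Element totals:
  C: 7
  H: 17
  N: 1
  O: 1
Molecular formula: C7H17NO.
Molar mass = 131.219 g/mol.
Mass from O: 1 × 15.999 = 15.999 g/mol.
%O = 15.999 / 131.219 × 100 = 12.19%.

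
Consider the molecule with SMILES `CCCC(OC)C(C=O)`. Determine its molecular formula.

C7H14O2

Atom tally by fragment:
  CH3 → C:1 H:3
  CH2 → C:1 H:2
  CH2 → C:1 H:2
  CH(OCH3) → C:2 H:4 O:1
  CH2CHO → C:2 H:3 O:1
Element totals:
  C: 7
  H: 14
  O: 2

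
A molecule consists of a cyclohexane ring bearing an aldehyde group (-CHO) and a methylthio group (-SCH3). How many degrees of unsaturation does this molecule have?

Atom tally by fragment:
  cyclohexane ring core → C:6 H:12
  (− 2 ring H displaced by substituents)
  + CHO → C:1 H:1 O:1
  + SCH3 → C:1 H:3 S:1
Element totals:
  C: 8
  H: 14
  O: 1
  S: 1
Molecular formula: C8H14OS.
DoU = (2C + 2 + N − H − X) / 2 = (2·8 + 2 + 0 − 14 − 0) / 2 = 2.

2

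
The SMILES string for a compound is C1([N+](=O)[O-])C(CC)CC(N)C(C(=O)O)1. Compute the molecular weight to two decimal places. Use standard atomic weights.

202.21 g/mol

Atom tally by fragment:
  cyclopentane ring core → C:5 H:10
  (− 4 ring H displaced by substituents)
  + NO2 → N:1 O:2
  + C2H5 → C:2 H:5
  + NH2 → N:1 H:2
  + COOH → C:1 H:1 O:2
Element totals:
  C: 8
  H: 14
  N: 2
  O: 4
Molecular formula: C8H14N2O4.
  M = 8(12.011) + 14(1.008) + 2(14.007) + 4(15.999)
    = 96.088 + 14.112 + 28.014 + 63.996 = 202.210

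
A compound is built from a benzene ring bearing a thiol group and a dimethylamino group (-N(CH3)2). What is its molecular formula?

Atom tally by fragment:
  benzene ring core → C:6 H:6
  (− 2 ring H displaced by substituents)
  + SH → S:1 H:1
  + N(CH3)2 → N:1 C:2 H:6
Element totals:
  C: 8
  H: 11
  N: 1
  S: 1

C8H11NS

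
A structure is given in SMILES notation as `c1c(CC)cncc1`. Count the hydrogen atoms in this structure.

9

Atom tally by fragment:
  pyridine ring core → C:5 H:5 N:1
  (− 1 ring H displaced by substituents)
  + C2H5 → C:2 H:5
Element totals:
  C: 7
  H: 9
  N: 1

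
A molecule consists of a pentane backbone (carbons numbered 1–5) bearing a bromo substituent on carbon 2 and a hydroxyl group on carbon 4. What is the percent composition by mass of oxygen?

9.58%

Atom tally by fragment:
  CH3 → C:1 H:3
  CH(Br) → C:1 H:1 Br:1
  CH2 → C:1 H:2
  CH(OH) → C:1 H:2 O:1
  CH3 → C:1 H:3
Element totals:
  C: 5
  H: 11
  Br: 1
  O: 1
Molecular formula: C5H11BrO.
Molar mass = 167.046 g/mol.
Mass from O: 1 × 15.999 = 15.999 g/mol.
%O = 15.999 / 167.046 × 100 = 9.58%.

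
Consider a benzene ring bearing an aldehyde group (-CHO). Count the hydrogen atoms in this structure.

6

Atom tally by fragment:
  benzene ring core → C:6 H:6
  (− 1 ring H displaced by substituents)
  + CHO → C:1 H:1 O:1
Element totals:
  C: 7
  H: 6
  O: 1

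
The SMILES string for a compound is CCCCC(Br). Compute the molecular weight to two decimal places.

151.05 g/mol

Atom tally by fragment:
  CH3 → C:1 H:3
  CH2 → C:1 H:2
  CH2 → C:1 H:2
  CH2 → C:1 H:2
  CH2Br → C:1 H:2 Br:1
Element totals:
  C: 5
  H: 11
  Br: 1
Molecular formula: C5H11Br.
  M = 5(12.011) + 11(1.008) + 79.904
    = 60.055 + 11.088 + 79.904 = 151.047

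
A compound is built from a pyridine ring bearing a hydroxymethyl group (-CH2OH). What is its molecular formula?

C6H7NO

Atom tally by fragment:
  pyridine ring core → C:5 H:5 N:1
  (− 1 ring H displaced by substituents)
  + CH2OH → C:1 H:3 O:1
Element totals:
  C: 6
  H: 7
  N: 1
  O: 1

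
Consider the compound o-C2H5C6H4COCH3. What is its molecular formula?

Atom tally by fragment:
  benzene ring core → C:6 H:6
  (− 2 ring H displaced by substituents)
  + C2H5 → C:2 H:5
  + COCH3 → C:2 H:3 O:1
Element totals:
  C: 10
  H: 12
  O: 1

C10H12O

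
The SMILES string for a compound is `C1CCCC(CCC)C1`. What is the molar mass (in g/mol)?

126.24 g/mol

Atom tally by fragment:
  cyclohexane ring core → C:6 H:12
  (− 1 ring H displaced by substituents)
  + CH2CH2CH3 → C:3 H:7
Element totals:
  C: 9
  H: 18
Molecular formula: C9H18.
  M = 9(12.011) + 18(1.008)
    = 108.099 + 18.144 = 126.243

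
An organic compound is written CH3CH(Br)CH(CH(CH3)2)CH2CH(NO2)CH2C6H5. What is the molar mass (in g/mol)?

Atom tally by fragment:
  CH3 → C:1 H:3
  CH(Br) → C:1 H:1 Br:1
  CH(CH(CH3)2) → C:4 H:8
  CH2 → C:1 H:2
  CH(NO2) → C:1 H:1 N:1 O:2
  CH2C6H5 → C:7 H:7
Element totals:
  C: 15
  H: 22
  Br: 1
  N: 1
  O: 2
Molecular formula: C15H22BrNO2.
  M = 15(12.011) + 22(1.008) + 79.904 + 14.007 + 2(15.999)
    = 180.165 + 22.176 + 79.904 + 14.007 + 31.998 = 328.250

328.25 g/mol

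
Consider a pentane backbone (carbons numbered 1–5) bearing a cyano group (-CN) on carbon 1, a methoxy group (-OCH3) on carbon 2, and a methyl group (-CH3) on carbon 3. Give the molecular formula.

C8H15NO

Atom tally by fragment:
  NCCH2 → C:2 H:2 N:1
  CH(OCH3) → C:2 H:4 O:1
  CH(CH3) → C:2 H:4
  CH2 → C:1 H:2
  CH3 → C:1 H:3
Element totals:
  C: 8
  H: 15
  N: 1
  O: 1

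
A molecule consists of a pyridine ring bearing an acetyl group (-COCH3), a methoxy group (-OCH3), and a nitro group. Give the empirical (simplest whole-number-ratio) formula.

C4H4NO2

Atom tally by fragment:
  pyridine ring core → C:5 H:5 N:1
  (− 3 ring H displaced by substituents)
  + COCH3 → C:2 H:3 O:1
  + OCH3 → C:1 H:3 O:1
  + NO2 → N:1 O:2
Element totals:
  C: 8
  H: 8
  N: 2
  O: 4
Molecular formula: C8H8N2O4.
gcd of subscripts = 2; dividing each by 2:
  C: 8/2 = 4
  H: 8/2 = 4
  N: 2/2 = 1
  O: 4/2 = 2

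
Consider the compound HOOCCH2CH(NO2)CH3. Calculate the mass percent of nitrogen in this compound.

Element totals:
  C: 4
  H: 7
  N: 1
  O: 4
Molecular formula: C4H7NO4.
Molar mass = 133.103 g/mol.
Mass from N: 1 × 14.007 = 14.007 g/mol.
%N = 14.007 / 133.103 × 100 = 10.52%.

10.52%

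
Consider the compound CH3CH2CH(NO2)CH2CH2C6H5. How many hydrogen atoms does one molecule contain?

Element totals:
  C: 11
  H: 15
  N: 1
  O: 2

15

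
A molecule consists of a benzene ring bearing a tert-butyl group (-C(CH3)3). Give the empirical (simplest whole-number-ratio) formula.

C5H7

Atom tally by fragment:
  benzene ring core → C:6 H:6
  (− 1 ring H displaced by substituents)
  + C(CH3)3 → C:4 H:9
Element totals:
  C: 10
  H: 14
Molecular formula: C10H14.
gcd of subscripts = 2; dividing each by 2:
  C: 10/2 = 5
  H: 14/2 = 7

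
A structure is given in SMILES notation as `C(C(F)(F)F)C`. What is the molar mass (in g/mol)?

Atom tally by fragment:
  F3CCH2 → C:2 H:2 F:3
  CH3 → C:1 H:3
Element totals:
  C: 3
  H: 5
  F: 3
Molecular formula: C3H5F3.
  M = 3(12.011) + 5(1.008) + 3(18.998)
    = 36.033 + 5.040 + 56.994 = 98.067

98.07 g/mol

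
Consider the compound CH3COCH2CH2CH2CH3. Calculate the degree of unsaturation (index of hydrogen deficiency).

1

Atom tally by fragment:
  CH3COCH2 → C:3 H:5 O:1
  CH2 → C:1 H:2
  CH2 → C:1 H:2
  CH3 → C:1 H:3
Element totals:
  C: 6
  H: 12
  O: 1
Molecular formula: C6H12O.
DoU = (2C + 2 + N − H − X) / 2 = (2·6 + 2 + 0 − 12 − 0) / 2 = 1.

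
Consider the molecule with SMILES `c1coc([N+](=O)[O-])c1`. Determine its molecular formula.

Atom tally by fragment:
  furan ring core → C:4 H:4 O:1
  (− 1 ring H displaced by substituents)
  + NO2 → N:1 O:2
Element totals:
  C: 4
  H: 3
  N: 1
  O: 3

C4H3NO3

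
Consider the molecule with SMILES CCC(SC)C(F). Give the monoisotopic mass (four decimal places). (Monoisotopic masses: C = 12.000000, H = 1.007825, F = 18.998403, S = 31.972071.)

Atom tally by fragment:
  CH3 → C:1 H:3
  CH2 → C:1 H:2
  CH(SCH3) → C:2 H:4 S:1
  CH2F → C:1 H:2 F:1
Element totals:
  C: 5
  H: 11
  F: 1
  S: 1
Molecular formula: C5H11FS.
  M = 5(12.0) + 11(1.007825) + 18.998403 + 31.972071
    = 60.000000 + 11.086075 + 18.998403 + 31.972071 = 122.056549

122.0565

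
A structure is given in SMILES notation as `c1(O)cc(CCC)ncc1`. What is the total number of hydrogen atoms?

11

Atom tally by fragment:
  pyridine ring core → C:5 H:5 N:1
  (− 2 ring H displaced by substituents)
  + OH → O:1 H:1
  + CH2CH2CH3 → C:3 H:7
Element totals:
  C: 8
  H: 11
  N: 1
  O: 1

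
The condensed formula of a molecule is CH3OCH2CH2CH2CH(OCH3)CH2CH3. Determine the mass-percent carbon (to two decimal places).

65.71%

Atom tally by fragment:
  CH3OCH2 → C:2 H:5 O:1
  CH2 → C:1 H:2
  CH2 → C:1 H:2
  CH(OCH3) → C:2 H:4 O:1
  CH2 → C:1 H:2
  CH3 → C:1 H:3
Element totals:
  C: 8
  H: 18
  O: 2
Molecular formula: C8H18O2.
Molar mass = 146.230 g/mol.
Mass from C: 8 × 12.011 = 96.088 g/mol.
%C = 96.088 / 146.230 × 100 = 65.71%.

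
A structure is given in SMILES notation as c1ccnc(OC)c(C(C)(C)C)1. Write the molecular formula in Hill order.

Atom tally by fragment:
  pyridine ring core → C:5 H:5 N:1
  (− 2 ring H displaced by substituents)
  + OCH3 → C:1 H:3 O:1
  + C(CH3)3 → C:4 H:9
Element totals:
  C: 10
  H: 15
  N: 1
  O: 1

C10H15NO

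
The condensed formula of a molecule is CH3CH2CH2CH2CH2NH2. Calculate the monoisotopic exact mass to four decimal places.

87.1048

Element totals:
  C: 5
  H: 13
  N: 1
Molecular formula: C5H13N.
  M = 5(12.0) + 13(1.007825) + 14.003074
    = 60.000000 + 13.101725 + 14.003074 = 87.104799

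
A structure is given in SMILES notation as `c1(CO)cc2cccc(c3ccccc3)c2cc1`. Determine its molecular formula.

C17H14O

Atom tally by fragment:
  naphthalene ring system core → C:10 H:8
  (− 2 ring H displaced by substituents)
  + CH2OH → C:1 H:3 O:1
  + C6H5 → C:6 H:5
Element totals:
  C: 17
  H: 14
  O: 1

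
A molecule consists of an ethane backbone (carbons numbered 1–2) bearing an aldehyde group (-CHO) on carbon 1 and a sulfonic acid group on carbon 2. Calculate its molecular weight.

Atom tally by fragment:
  OHCCH2 → C:2 H:3 O:1
  CH2SO3H → C:1 H:3 S:1 O:3
Element totals:
  C: 3
  H: 6
  O: 4
  S: 1
Molecular formula: C3H6O4S.
  M = 3(12.011) + 6(1.008) + 4(15.999) + 32.06
    = 36.033 + 6.048 + 63.996 + 32.060 = 138.137

138.14 g/mol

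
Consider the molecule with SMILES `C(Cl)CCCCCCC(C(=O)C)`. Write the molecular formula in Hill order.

C10H19ClO

Atom tally by fragment:
  ClCH2 → C:1 H:2 Cl:1
  CH2 → C:1 H:2
  CH2 → C:1 H:2
  CH2 → C:1 H:2
  CH2 → C:1 H:2
  CH2 → C:1 H:2
  CH2 → C:1 H:2
  CH2COCH3 → C:3 H:5 O:1
Element totals:
  C: 10
  H: 19
  Cl: 1
  O: 1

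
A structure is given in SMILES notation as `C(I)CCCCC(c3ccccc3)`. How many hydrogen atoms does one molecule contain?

Atom tally by fragment:
  ICH2 → C:1 H:2 I:1
  CH2 → C:1 H:2
  CH2 → C:1 H:2
  CH2 → C:1 H:2
  CH2 → C:1 H:2
  CH2C6H5 → C:7 H:7
Element totals:
  C: 12
  H: 17
  I: 1

17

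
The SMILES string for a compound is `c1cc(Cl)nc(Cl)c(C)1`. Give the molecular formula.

Atom tally by fragment:
  pyridine ring core → C:5 H:5 N:1
  (− 3 ring H displaced by substituents)
  + Cl → Cl:1
  + Cl → Cl:1
  + CH3 → C:1 H:3
Element totals:
  C: 6
  H: 5
  Cl: 2
  N: 1

C6H5Cl2N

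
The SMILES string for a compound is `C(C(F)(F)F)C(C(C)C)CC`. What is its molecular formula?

C8H15F3

Atom tally by fragment:
  F3CCH2 → C:2 H:2 F:3
  CH(CH(CH3)2) → C:4 H:8
  CH2 → C:1 H:2
  CH3 → C:1 H:3
Element totals:
  C: 8
  H: 15
  F: 3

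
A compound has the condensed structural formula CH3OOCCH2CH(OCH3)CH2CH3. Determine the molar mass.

146.19 g/mol

Atom tally by fragment:
  CH3OOCCH2 → C:3 H:5 O:2
  CH(OCH3) → C:2 H:4 O:1
  CH2 → C:1 H:2
  CH3 → C:1 H:3
Element totals:
  C: 7
  H: 14
  O: 3
Molecular formula: C7H14O3.
  M = 7(12.011) + 14(1.008) + 3(15.999)
    = 84.077 + 14.112 + 47.997 = 146.186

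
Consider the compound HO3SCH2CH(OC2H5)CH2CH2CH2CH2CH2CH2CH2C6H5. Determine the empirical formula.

Element totals:
  C: 17
  H: 28
  O: 4
  S: 1
Molecular formula: C17H28O4S.
gcd of subscripts (17, 28, 4, 1) = 1, so the empirical formula equals the molecular formula.

C17H28O4S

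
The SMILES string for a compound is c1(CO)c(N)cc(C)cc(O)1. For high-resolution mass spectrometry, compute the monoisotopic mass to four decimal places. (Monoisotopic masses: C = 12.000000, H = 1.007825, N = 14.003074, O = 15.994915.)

Atom tally by fragment:
  benzene ring core → C:6 H:6
  (− 4 ring H displaced by substituents)
  + CH2OH → C:1 H:3 O:1
  + NH2 → N:1 H:2
  + CH3 → C:1 H:3
  + OH → O:1 H:1
Element totals:
  C: 8
  H: 11
  N: 1
  O: 2
Molecular formula: C8H11NO2.
  M = 8(12.0) + 11(1.007825) + 14.003074 + 2(15.994915)
    = 96.000000 + 11.086075 + 14.003074 + 31.989830 = 153.078979

153.0790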